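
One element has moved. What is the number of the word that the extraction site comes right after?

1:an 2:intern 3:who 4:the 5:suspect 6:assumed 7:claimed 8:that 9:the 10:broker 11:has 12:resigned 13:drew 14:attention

6

The displaced element is "an intern" (word 2).
It is linked across 1 clause boundary (Ø).
It functions as the subject of "claimed", so the gap sits immediately after word 6 ("assumed").
Base order: The suspect assumed that an intern claimed that the broker has resigned.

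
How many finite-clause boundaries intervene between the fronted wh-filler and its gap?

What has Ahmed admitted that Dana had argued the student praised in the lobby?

2

"what" is extracted from the object of "praised".
Boundaries crossed, outermost first: [that], [Ø] — 2 in total.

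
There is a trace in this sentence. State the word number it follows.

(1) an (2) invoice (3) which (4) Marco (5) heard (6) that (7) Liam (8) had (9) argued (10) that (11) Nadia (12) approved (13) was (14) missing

12

The displaced element is "an invoice" (word 2).
It is linked across 2 clause boundaries (that → that).
It functions as the direct object of "approved", so the gap sits immediately after word 12 ("approved").
Base order: Marco heard that Liam had argued that Nadia approved an invoice.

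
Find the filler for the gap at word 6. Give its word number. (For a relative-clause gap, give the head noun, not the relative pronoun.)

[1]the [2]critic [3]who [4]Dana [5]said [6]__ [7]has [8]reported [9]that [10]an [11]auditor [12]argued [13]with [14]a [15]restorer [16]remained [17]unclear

2

The gap at 6 is the subject of "reported", inside a relative clause.
The relative pronoun is "who" (word 3); it is bound by the head noun immediately before it.
Its filler is the head noun "critic", at word 2.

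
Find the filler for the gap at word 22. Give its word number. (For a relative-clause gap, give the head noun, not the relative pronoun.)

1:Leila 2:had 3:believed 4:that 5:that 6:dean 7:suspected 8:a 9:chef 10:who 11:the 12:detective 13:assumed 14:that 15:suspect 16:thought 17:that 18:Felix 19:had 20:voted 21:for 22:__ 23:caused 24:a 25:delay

9

The gap at 22 is the prepositional object of "voted", inside a relative clause.
The relative pronoun is "who" (word 10); it is bound by the head noun immediately before it.
Its filler is the head noun "chef", at word 9.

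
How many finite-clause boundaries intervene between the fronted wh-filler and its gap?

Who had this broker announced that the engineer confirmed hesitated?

2

"who" is extracted from the subject of "hesitated".
Boundaries crossed, outermost first: [that], [Ø] — 2 in total.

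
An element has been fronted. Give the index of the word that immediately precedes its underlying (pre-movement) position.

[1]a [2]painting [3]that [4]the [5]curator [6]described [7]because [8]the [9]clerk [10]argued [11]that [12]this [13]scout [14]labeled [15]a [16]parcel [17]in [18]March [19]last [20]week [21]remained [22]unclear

6

The displaced element is "a painting" (word 2).
It functions as the direct object of "described", so the gap sits immediately after word 6 ("described").
Base order: The curator described a painting because the clerk argued that this scout labeled a parcel in March last week.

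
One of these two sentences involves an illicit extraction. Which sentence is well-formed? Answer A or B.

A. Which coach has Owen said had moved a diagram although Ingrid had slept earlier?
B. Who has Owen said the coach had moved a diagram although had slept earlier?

A

In B, the wh-phrase is extracted from inside an adjunct island (introduced by "although"), which blocks movement.
In A, the extraction path crosses only that-complement boundaries, which are transparent.
So A is grammatical.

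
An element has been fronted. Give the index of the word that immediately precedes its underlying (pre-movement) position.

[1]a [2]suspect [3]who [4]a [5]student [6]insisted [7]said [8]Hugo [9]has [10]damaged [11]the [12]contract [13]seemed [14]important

6

The displaced element is "a suspect" (word 2).
It is linked across 1 clause boundary (Ø).
It functions as the subject of "said", so the gap sits immediately after word 6 ("insisted").
Base order: A student insisted that a suspect said Hugo has damaged the contract.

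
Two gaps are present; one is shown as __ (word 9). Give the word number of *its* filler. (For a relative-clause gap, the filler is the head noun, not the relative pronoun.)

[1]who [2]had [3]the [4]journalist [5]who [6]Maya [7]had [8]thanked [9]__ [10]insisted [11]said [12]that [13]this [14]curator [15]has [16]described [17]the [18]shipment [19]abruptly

The marked gap is inside the relative clause, the direct object of "thanked".
Its filler is the head noun "journalist" (via "who"), at word 4.
(The other dependency links word 1 to a gap after word 10.)

4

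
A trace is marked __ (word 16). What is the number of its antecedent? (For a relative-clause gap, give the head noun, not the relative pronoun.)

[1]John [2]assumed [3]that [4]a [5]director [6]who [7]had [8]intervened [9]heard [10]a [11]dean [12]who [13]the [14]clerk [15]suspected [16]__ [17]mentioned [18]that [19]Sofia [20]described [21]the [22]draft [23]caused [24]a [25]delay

11

The gap at 16 is the subject of "mentioned", inside a relative clause.
The relative pronoun is "who" (word 12); it is bound by the head noun immediately before it.
Its filler is the head noun "dean", at word 11.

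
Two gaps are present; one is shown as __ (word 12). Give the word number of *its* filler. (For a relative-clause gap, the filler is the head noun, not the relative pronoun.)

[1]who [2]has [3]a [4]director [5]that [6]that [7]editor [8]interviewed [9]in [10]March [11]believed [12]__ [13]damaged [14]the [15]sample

1

The marked gap is the subject of "damaged".
Its filler is the fronted wh-phrase "who", at word 1.
(The other dependency links word 4 to a gap after word 8.)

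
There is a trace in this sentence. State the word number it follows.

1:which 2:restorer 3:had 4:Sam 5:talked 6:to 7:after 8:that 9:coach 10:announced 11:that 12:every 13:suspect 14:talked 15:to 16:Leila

The displaced element is "which restorer" (word 2).
It functions as the object of the preposition "to" of "talked", so the gap sits immediately after word 6 ("to").
Base order: Sam had talked to which restorer after that coach announced that every suspect talked to Leila.

6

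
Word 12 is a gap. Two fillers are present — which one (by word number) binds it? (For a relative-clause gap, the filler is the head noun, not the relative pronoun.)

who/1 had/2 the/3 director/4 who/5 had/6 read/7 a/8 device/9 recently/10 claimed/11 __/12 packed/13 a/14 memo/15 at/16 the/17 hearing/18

The marked gap is the subject of "packed".
Its filler is the fronted wh-phrase "who", at word 1.
(The other dependency links word 4 to a gap after word 5.)

1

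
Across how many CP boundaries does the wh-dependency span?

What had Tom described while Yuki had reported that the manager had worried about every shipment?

"what" originates inside the matrix clause — no clause boundary is crossed.

0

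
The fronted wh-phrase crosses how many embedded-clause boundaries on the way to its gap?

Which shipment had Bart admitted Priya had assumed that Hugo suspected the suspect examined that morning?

3

"which shipment" is extracted from the object of "examined".
Boundaries crossed, outermost first: [Ø], [that], [Ø] — 3 in total.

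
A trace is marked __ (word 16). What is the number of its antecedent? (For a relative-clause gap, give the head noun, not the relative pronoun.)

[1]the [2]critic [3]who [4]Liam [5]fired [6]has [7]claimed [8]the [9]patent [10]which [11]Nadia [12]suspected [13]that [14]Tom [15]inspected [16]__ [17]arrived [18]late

9

The gap at 16 is the object of "inspected", inside a relative clause.
The relative pronoun is "which" (word 10); it is bound by the head noun immediately before it.
Its filler is the head noun "patent", at word 9.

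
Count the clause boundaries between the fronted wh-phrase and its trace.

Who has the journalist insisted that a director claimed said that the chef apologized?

"who" is extracted from the subject of "said".
Boundaries crossed, outermost first: [that], [Ø] — 2 in total.

2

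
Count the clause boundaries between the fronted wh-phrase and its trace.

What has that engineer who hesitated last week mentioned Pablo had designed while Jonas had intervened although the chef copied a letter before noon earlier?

1

"what" is extracted from the object of "designed".
Boundaries crossed, outermost first: [Ø] — 1 in total.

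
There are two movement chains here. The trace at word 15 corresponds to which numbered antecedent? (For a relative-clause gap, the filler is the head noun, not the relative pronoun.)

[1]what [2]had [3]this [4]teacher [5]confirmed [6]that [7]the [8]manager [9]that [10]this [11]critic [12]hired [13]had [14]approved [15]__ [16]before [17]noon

The marked gap is the direct object of "approved".
Its filler is the fronted wh-phrase "what", at word 1.
(The other dependency links word 8 to a gap after word 12.)

1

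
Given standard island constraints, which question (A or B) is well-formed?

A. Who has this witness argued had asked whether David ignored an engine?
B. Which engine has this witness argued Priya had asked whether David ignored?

A

In B, the wh-phrase is extracted from inside a wh-island (introduced by "whether"), which blocks movement.
In A, the extraction path crosses only that-complement boundaries, which are transparent.
So A is grammatical.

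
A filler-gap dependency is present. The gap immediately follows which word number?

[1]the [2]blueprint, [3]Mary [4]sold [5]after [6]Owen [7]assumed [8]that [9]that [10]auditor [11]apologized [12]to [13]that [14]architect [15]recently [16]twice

The displaced element is "the blueprint" (word 2).
It functions as the direct object of "sold", so the gap sits immediately after word 4 ("sold").
Base order: Mary sold the blueprint after Owen assumed that that auditor apologized to that architect recently twice.

4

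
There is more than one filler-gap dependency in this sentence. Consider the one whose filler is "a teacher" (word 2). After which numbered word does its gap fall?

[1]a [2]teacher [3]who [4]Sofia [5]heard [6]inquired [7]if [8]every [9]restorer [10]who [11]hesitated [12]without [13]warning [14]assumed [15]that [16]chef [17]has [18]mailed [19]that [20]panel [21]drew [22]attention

5

The displaced element is "a teacher" (word 2).
It is linked across 1 clause boundary (Ø).
It functions as the subject of "inquired", so the gap sits immediately after word 5 ("heard").
Base order: Sofia heard a teacher inquired if every restorer who hesitated without warning assumed that chef has mailed that panel.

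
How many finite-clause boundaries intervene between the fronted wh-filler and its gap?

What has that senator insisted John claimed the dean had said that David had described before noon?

3

"what" is extracted from the object of "described".
Boundaries crossed, outermost first: [Ø], [Ø], [that] — 3 in total.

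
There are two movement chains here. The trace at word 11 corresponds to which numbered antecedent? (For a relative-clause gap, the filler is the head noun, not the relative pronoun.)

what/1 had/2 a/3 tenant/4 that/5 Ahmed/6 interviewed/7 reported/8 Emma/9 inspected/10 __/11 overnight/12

The marked gap is the direct object of "inspected".
Its filler is the fronted wh-phrase "what", at word 1.
(The other dependency links word 4 to a gap after word 7.)

1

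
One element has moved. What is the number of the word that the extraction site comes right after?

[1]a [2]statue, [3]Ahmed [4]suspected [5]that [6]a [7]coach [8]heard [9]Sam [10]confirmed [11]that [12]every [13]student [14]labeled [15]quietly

14

The displaced element is "a statue" (word 2).
It is linked across 3 clause boundaries (that → Ø → that).
It functions as the direct object of "labeled", so the gap sits immediately after word 14 ("labeled").
Base order: Ahmed suspected that a coach heard Sam confirmed that every student labeled a statue quietly.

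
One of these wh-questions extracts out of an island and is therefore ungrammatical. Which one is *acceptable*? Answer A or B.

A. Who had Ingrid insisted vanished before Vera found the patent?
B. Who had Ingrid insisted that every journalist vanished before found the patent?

In B, the wh-phrase is extracted from inside an adjunct island (introduced by "before"), which blocks movement.
In A, the extraction path crosses only that-complement boundaries, which are transparent.
So A is grammatical.

A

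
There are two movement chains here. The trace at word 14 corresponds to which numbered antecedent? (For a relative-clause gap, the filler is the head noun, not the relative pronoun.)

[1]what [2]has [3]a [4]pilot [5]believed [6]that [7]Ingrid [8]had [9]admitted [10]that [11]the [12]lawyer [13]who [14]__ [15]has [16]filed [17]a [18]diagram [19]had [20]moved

The marked gap is inside the relative clause, the subject of "filed".
Its filler is the head noun "lawyer" (via "who"), at word 12.
(The other dependency links word 1 to a gap after word 20.)

12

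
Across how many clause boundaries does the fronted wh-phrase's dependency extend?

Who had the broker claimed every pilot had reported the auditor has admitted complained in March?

"who" is extracted from the subject of "complained".
Boundaries crossed, outermost first: [Ø], [Ø], [Ø] — 3 in total.

3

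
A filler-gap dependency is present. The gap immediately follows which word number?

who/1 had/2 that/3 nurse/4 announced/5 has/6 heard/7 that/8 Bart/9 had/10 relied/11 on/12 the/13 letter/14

The displaced element is "who" (word 1).
It is linked across 1 clause boundary (Ø).
It functions as the subject of "heard", so the gap sits immediately after word 5 ("announced").
Base order: That nurse had announced that who has heard that Bart had relied on the letter.

5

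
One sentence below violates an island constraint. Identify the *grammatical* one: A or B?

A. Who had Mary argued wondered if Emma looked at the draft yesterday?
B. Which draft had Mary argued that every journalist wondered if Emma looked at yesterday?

A

In B, the wh-phrase is extracted from inside a wh-island (introduced by "if"), which blocks movement.
In A, the extraction path crosses only that-complement boundaries, which are transparent.
So A is grammatical.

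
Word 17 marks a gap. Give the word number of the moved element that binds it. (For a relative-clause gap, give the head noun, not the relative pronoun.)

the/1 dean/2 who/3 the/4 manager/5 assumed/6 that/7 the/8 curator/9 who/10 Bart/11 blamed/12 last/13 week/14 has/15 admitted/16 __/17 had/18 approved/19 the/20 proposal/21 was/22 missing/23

2

The gap at 17 is the subject of "approved", inside a relative clause.
The relative pronoun is "who" (word 3); it is bound by the head noun immediately before it.
Its filler is the head noun "dean", at word 2.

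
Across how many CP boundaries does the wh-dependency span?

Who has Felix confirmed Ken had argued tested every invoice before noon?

"who" is extracted from the subject of "tested".
Boundaries crossed, outermost first: [Ø], [Ø] — 2 in total.

2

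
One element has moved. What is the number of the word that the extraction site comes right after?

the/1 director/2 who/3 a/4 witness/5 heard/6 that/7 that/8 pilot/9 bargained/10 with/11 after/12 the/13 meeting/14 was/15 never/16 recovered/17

11

The displaced element is "the director" (word 2).
It is linked across 1 clause boundary (that).
It functions as the object of the preposition "with" of "bargained", so the gap sits immediately after word 11 ("with").
Base order: A witness heard that that pilot bargained with the director after the meeting.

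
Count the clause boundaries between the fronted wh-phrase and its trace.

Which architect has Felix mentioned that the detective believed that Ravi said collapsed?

3

"which architect" is extracted from the subject of "collapsed".
Boundaries crossed, outermost first: [that], [that], [Ø] — 3 in total.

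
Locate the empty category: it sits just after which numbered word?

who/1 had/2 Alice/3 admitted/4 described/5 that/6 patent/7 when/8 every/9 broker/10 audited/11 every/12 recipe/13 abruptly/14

4

The displaced element is "who" (word 1).
It is linked across 1 clause boundary (Ø).
It functions as the subject of "described", so the gap sits immediately after word 4 ("admitted").
Base order: Alice had admitted who described that patent when every broker audited every recipe abruptly.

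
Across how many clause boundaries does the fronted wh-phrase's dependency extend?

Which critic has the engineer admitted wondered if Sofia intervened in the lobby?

1

"which critic" is extracted from the subject of "wondered".
Boundaries crossed, outermost first: [Ø] — 1 in total.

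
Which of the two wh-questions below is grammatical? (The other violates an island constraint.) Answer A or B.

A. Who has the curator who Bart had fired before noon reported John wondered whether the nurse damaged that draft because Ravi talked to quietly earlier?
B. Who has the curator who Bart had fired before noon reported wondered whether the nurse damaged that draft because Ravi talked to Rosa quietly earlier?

In A, the wh-phrase is extracted from inside a wh-island (introduced by "whether"), which blocks movement.
In B, the extraction path crosses only that-complement boundaries, which are transparent.
So B is grammatical.

B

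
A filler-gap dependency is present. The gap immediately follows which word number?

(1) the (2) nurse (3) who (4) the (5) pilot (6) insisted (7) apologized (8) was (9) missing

The displaced element is "the nurse" (word 2).
It is linked across 1 clause boundary (Ø).
It functions as the subject of "apologized", so the gap sits immediately after word 6 ("insisted").
Base order: The pilot insisted that the nurse apologized.

6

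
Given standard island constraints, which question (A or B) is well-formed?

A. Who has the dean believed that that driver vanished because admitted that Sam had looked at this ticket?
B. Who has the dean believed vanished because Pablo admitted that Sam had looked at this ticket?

B

In A, the wh-phrase is extracted from inside an adjunct island (introduced by "because"), which blocks movement.
In B, the extraction path crosses only that-complement boundaries, which are transparent.
So B is grammatical.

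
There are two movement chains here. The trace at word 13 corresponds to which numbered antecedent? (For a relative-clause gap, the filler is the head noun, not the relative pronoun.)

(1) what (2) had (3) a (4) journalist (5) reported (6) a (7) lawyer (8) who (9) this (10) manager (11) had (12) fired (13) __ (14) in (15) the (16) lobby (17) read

7

The marked gap is inside the relative clause, the direct object of "fired".
Its filler is the head noun "lawyer" (via "who"), at word 7.
(The other dependency links word 1 to a gap after word 17.)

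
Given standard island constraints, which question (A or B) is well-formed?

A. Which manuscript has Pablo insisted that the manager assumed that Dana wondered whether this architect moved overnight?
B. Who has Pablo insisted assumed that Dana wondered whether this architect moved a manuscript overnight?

In A, the wh-phrase is extracted from inside a wh-island (introduced by "whether"), which blocks movement.
In B, the extraction path crosses only that-complement boundaries, which are transparent.
So B is grammatical.

B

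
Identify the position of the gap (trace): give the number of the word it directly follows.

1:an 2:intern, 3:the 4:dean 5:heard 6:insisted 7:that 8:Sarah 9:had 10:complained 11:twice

The displaced element is "an intern" (word 2).
It is linked across 1 clause boundary (Ø).
It functions as the subject of "insisted", so the gap sits immediately after word 5 ("heard").
Base order: The dean heard that an intern insisted that Sarah had complained twice.

5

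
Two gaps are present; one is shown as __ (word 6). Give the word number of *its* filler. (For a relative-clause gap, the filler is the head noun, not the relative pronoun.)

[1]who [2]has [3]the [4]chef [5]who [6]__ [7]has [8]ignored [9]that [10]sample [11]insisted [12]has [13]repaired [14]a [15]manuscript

The marked gap is inside the relative clause, the subject of "ignored".
Its filler is the head noun "chef" (via "who"), at word 4.
(The other dependency links word 1 to a gap after word 11.)

4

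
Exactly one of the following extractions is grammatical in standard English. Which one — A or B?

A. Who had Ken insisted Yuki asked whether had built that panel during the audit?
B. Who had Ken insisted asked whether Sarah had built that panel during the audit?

In A, the wh-phrase is extracted from inside a wh-island (introduced by "whether"), which blocks movement.
In B, the extraction path crosses only that-complement boundaries, which are transparent.
So B is grammatical.

B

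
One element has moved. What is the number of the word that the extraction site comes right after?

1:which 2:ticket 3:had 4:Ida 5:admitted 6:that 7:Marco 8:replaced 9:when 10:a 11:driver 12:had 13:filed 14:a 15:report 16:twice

8

The displaced element is "which ticket" (word 2).
It is linked across 1 clause boundary (that).
It functions as the direct object of "replaced", so the gap sits immediately after word 8 ("replaced").
Base order: Ida had admitted that Marco replaced which ticket when a driver had filed a report twice.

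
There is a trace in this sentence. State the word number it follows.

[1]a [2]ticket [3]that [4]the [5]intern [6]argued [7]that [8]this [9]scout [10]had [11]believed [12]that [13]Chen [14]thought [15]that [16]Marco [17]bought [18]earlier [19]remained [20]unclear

The displaced element is "a ticket" (word 2).
It is linked across 3 clause boundaries (that → that → that).
It functions as the direct object of "bought", so the gap sits immediately after word 17 ("bought").
Base order: The intern argued that this scout had believed that Chen thought that Marco bought a ticket earlier.

17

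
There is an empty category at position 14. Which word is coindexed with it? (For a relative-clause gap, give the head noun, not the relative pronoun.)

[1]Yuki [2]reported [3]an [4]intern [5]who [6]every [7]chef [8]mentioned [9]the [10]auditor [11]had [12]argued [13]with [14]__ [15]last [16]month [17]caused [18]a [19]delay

The gap at 14 is the prepositional object of "argued", inside a relative clause.
The relative pronoun is "who" (word 5); it is bound by the head noun immediately before it.
Its filler is the head noun "intern", at word 4.

4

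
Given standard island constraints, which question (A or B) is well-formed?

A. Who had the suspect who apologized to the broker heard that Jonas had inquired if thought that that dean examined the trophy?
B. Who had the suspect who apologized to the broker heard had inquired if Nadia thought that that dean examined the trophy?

In A, the wh-phrase is extracted from inside a wh-island (introduced by "if"), which blocks movement.
In B, the extraction path crosses only that-complement boundaries, which are transparent.
So B is grammatical.

B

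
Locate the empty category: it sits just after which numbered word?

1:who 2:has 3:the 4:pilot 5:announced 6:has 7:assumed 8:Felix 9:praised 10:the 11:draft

The displaced element is "who" (word 1).
It is linked across 1 clause boundary (Ø).
It functions as the subject of "assumed", so the gap sits immediately after word 5 ("announced").
Base order: The pilot has announced that who has assumed Felix praised the draft.

5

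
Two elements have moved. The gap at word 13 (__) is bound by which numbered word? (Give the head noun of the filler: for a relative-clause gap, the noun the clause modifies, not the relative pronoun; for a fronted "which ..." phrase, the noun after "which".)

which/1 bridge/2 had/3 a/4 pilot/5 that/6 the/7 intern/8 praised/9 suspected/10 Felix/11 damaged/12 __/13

The marked gap is the direct object of "damaged".
Its filler is the fronted wh-phrase "which bridge", at word 2.
(The other dependency links word 5 to a gap after word 9.)

2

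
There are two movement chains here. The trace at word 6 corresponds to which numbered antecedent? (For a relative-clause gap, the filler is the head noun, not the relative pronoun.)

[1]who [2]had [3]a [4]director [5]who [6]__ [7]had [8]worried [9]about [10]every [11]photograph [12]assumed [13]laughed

The marked gap is inside the relative clause, the subject of "worried".
Its filler is the head noun "director" (via "who"), at word 4.
(The other dependency links word 1 to a gap after word 12.)

4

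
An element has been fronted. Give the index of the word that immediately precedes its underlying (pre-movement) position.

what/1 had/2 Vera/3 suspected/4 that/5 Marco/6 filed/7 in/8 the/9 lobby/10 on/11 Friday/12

The displaced element is "what" (word 1).
It is linked across 1 clause boundary (that).
It functions as the direct object of "filed", so the gap sits immediately after word 7 ("filed").
Base order: Vera had suspected that Marco filed what in the lobby on Friday.

7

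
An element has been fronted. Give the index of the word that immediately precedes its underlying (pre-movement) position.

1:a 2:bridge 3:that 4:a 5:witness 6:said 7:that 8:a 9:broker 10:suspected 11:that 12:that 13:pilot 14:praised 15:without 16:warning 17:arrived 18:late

14

The displaced element is "a bridge" (word 2).
It is linked across 2 clause boundaries (that → that).
It functions as the direct object of "praised", so the gap sits immediately after word 14 ("praised").
Base order: A witness said that a broker suspected that that pilot praised a bridge without warning.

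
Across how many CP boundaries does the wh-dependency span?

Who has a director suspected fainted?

1

"who" is extracted from the subject of "fainted".
Boundaries crossed, outermost first: [Ø] — 1 in total.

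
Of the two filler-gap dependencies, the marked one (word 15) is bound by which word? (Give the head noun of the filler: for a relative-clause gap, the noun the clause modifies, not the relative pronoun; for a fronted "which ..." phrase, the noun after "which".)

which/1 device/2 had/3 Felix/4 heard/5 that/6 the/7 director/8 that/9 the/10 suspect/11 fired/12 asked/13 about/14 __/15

The marked gap is the object of the preposition "about" of "asked".
Its filler is the fronted wh-phrase "which device", at word 2.
(The other dependency links word 8 to a gap after word 12.)

2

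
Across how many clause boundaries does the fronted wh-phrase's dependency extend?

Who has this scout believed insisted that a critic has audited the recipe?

"who" is extracted from the subject of "insisted".
Boundaries crossed, outermost first: [Ø] — 1 in total.

1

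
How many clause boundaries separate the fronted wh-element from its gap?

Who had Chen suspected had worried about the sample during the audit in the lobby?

1

"who" is extracted from the subject of "worried".
Boundaries crossed, outermost first: [Ø] — 1 in total.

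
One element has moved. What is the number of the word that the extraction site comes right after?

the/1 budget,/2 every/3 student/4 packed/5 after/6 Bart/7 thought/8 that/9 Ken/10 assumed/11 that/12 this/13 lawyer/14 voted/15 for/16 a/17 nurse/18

The displaced element is "the budget" (word 2).
It functions as the direct object of "packed", so the gap sits immediately after word 5 ("packed").
Base order: Every student packed the budget after Bart thought that Ken assumed that this lawyer voted for a nurse.

5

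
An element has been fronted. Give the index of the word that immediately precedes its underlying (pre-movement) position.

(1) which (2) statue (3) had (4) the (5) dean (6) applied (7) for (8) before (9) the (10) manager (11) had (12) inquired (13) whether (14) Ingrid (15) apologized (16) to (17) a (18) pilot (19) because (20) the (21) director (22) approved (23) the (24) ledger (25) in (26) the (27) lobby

The displaced element is "which statue" (word 2).
It functions as the object of the preposition "for" of "applied", so the gap sits immediately after word 7 ("for").
Base order: The dean had applied for which statue before the manager had inquired whether Ingrid apologized to a pilot because the director approved the ledger in the lobby.

7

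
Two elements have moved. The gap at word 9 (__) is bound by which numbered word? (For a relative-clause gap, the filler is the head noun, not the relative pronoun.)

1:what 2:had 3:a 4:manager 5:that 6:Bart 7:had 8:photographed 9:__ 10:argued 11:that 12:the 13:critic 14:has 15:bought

4

The marked gap is inside the relative clause, the direct object of "photographed".
Its filler is the head noun "manager" (via "that"), at word 4.
(The other dependency links word 1 to a gap after word 15.)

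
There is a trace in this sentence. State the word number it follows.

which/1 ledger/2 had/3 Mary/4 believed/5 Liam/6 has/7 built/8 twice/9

8

The displaced element is "which ledger" (word 2).
It is linked across 1 clause boundary (Ø).
It functions as the direct object of "built", so the gap sits immediately after word 8 ("built").
Base order: Mary had believed Liam has built which ledger twice.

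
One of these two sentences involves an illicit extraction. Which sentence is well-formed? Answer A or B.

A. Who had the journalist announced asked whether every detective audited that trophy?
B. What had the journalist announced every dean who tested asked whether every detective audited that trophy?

In B, the wh-phrase is extracted from inside a complex-NP island (relative clause) (introduced by "who"), which blocks movement.
In A, the extraction path crosses only that-complement boundaries, which are transparent.
So A is grammatical.

A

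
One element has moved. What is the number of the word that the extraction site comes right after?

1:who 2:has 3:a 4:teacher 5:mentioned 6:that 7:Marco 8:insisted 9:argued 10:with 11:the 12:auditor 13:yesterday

The displaced element is "who" (word 1).
It is linked across 2 clause boundaries (that → Ø).
It functions as the subject of "argued", so the gap sits immediately after word 8 ("insisted").
Base order: A teacher has mentioned that Marco insisted that who argued with the auditor yesterday.

8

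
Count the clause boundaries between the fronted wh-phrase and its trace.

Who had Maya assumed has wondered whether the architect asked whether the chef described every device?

"who" is extracted from the subject of "wondered".
Boundaries crossed, outermost first: [Ø] — 1 in total.

1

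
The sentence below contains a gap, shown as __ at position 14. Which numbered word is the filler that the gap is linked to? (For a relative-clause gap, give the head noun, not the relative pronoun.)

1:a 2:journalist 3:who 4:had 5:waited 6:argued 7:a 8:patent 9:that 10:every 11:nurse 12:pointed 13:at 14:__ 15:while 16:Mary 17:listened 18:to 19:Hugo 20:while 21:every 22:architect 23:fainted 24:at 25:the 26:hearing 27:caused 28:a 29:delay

8

The gap at 14 is the prepositional object of "pointed", inside a relative clause.
The relative pronoun is "that" (word 9); it is bound by the head noun immediately before it.
Its filler is the head noun "patent", at word 8.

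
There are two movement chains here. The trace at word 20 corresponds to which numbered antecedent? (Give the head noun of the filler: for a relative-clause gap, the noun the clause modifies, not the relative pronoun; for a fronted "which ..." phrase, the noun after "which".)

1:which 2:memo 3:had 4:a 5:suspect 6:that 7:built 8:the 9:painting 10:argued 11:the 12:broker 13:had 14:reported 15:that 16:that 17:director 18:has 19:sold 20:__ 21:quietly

2

The marked gap is the direct object of "sold".
Its filler is the fronted wh-phrase "which memo", at word 2.
(The other dependency links word 5 to a gap after word 6.)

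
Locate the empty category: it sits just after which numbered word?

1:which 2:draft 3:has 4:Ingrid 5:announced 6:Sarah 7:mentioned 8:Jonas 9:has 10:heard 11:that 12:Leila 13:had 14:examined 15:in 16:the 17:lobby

The displaced element is "which draft" (word 2).
It is linked across 3 clause boundaries (Ø → Ø → that).
It functions as the direct object of "examined", so the gap sits immediately after word 14 ("examined").
Base order: Ingrid has announced Sarah mentioned Jonas has heard that Leila had examined which draft in the lobby.

14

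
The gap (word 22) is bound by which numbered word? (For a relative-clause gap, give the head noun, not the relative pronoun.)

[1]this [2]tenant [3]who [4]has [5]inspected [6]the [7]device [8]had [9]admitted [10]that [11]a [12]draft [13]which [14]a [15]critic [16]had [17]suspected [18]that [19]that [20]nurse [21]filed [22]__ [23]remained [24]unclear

12

The gap at 22 is the object of "filed", inside a relative clause.
The relative pronoun is "which" (word 13); it is bound by the head noun immediately before it.
Its filler is the head noun "draft", at word 12.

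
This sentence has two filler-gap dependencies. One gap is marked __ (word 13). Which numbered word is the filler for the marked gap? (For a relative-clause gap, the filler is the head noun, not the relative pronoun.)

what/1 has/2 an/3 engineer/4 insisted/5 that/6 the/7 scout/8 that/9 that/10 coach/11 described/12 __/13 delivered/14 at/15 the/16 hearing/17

8

The marked gap is inside the relative clause, the direct object of "described".
Its filler is the head noun "scout" (via "that"), at word 8.
(The other dependency links word 1 to a gap after word 14.)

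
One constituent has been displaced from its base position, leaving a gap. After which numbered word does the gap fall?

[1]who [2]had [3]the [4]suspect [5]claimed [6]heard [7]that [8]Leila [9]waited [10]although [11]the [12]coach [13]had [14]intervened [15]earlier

5

The displaced element is "who" (word 1).
It is linked across 1 clause boundary (Ø).
It functions as the subject of "heard", so the gap sits immediately after word 5 ("claimed").
Base order: The suspect had claimed that who heard that Leila waited although the coach had intervened earlier.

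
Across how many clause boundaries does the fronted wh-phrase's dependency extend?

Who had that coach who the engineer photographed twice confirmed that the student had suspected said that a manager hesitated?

"who" is extracted from the subject of "said".
Boundaries crossed, outermost first: [that], [Ø] — 2 in total.

2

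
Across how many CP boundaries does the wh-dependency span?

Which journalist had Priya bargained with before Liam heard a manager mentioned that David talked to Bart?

0

"which journalist" originates inside the matrix clause — no clause boundary is crossed.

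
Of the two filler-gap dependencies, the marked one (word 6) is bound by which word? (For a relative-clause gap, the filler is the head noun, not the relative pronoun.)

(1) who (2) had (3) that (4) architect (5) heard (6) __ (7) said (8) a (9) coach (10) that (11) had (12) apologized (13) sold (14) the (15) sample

1

The marked gap is the subject of "said".
Its filler is the fronted wh-phrase "who", at word 1.
(The other dependency links word 9 to a gap after word 10.)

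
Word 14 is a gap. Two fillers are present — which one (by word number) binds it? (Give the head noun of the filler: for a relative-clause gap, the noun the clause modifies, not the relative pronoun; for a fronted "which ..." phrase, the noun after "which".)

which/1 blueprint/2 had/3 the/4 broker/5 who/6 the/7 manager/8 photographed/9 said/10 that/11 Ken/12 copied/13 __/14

The marked gap is the direct object of "copied".
Its filler is the fronted wh-phrase "which blueprint", at word 2.
(The other dependency links word 5 to a gap after word 9.)

2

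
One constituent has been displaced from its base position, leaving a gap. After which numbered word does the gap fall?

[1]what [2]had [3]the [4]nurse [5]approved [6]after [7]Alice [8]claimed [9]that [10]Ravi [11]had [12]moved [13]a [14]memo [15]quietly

The displaced element is "what" (word 1).
It functions as the direct object of "approved", so the gap sits immediately after word 5 ("approved").
Base order: The nurse had approved what after Alice claimed that Ravi had moved a memo quietly.

5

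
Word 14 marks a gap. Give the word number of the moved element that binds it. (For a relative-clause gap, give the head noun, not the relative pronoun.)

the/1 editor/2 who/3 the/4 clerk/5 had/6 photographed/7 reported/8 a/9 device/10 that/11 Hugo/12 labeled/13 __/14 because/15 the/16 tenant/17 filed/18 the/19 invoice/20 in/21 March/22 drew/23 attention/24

10

The gap at 14 is the object of "labeled", inside a relative clause.
The relative pronoun is "that" (word 11); it is bound by the head noun immediately before it.
Its filler is the head noun "device", at word 10.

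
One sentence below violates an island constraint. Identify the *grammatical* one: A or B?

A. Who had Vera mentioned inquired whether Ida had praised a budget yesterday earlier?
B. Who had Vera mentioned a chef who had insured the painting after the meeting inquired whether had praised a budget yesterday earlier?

In B, the wh-phrase is extracted from inside a wh-island (introduced by "whether"), which blocks movement.
In A, the extraction path crosses only that-complement boundaries, which are transparent.
So A is grammatical.

A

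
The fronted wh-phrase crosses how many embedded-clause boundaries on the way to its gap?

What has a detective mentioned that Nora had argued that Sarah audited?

"what" is extracted from the object of "audited".
Boundaries crossed, outermost first: [that], [that] — 2 in total.

2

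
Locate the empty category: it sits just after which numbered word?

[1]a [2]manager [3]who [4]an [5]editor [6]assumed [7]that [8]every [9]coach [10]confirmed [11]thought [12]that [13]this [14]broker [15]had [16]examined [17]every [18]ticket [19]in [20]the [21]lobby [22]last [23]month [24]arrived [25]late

The displaced element is "a manager" (word 2).
It is linked across 2 clause boundaries (that → Ø).
It functions as the subject of "thought", so the gap sits immediately after word 10 ("confirmed").
Base order: An editor assumed that every coach confirmed that a manager thought that this broker had examined every ticket in the lobby last month.

10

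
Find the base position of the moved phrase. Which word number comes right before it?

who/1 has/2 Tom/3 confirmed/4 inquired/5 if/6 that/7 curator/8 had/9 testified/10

The displaced element is "who" (word 1).
It is linked across 1 clause boundary (Ø).
It functions as the subject of "inquired", so the gap sits immediately after word 4 ("confirmed").
Base order: Tom has confirmed who inquired if that curator had testified.

4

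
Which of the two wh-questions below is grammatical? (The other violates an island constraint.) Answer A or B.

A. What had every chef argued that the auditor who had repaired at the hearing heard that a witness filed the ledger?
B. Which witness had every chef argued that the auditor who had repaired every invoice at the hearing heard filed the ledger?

In A, the wh-phrase is extracted from inside a complex-NP island (relative clause) (introduced by "who"), which blocks movement.
In B, the extraction path crosses only that-complement boundaries, which are transparent.
So B is grammatical.

B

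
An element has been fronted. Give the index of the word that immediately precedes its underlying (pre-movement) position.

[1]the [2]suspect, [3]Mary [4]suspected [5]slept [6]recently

4

The displaced element is "the suspect" (word 2).
It is linked across 1 clause boundary (Ø).
It functions as the subject of "slept", so the gap sits immediately after word 4 ("suspected").
Base order: Mary suspected the suspect slept recently.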